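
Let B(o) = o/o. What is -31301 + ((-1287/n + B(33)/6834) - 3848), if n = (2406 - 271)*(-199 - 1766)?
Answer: -335913240050839/9556836450 ≈ -35149.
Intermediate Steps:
B(o) = 1
n = -4195275 (n = 2135*(-1965) = -4195275)
-31301 + ((-1287/n + B(33)/6834) - 3848) = -31301 + ((-1287/(-4195275) + 1/6834) - 3848) = -31301 + ((-1287*(-1/4195275) + 1*(1/6834)) - 3848) = -31301 + ((429/1398425 + 1/6834) - 3848) = -31301 + (4330211/9556836450 - 3848) = -31301 - 36774702329389/9556836450 = -335913240050839/9556836450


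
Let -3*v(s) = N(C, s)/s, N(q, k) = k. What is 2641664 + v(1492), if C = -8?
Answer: 7924991/3 ≈ 2.6417e+6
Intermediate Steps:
v(s) = -⅓ (v(s) = -s/(3*s) = -⅓*1 = -⅓)
2641664 + v(1492) = 2641664 - ⅓ = 7924991/3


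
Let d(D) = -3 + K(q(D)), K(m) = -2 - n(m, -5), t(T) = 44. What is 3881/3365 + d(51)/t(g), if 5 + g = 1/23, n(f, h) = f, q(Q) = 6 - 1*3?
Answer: 35961/37015 ≈ 0.97153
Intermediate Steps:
q(Q) = 3 (q(Q) = 6 - 3 = 3)
g = -114/23 (g = -5 + 1/23 = -114/23 ≈ -4.9565)
K(m) = -2 - m
d(D) = -8 (d(D) = -3 + (-2 - 1*3) = -3 + (-2 - 3) = -3 - 5 = -8)
3881/3365 + d(51)/t(g) = 3881/3365 - 8/44 = 3881*(1/3365) - 8*1/44 = 3881/3365 - 2/11 = 35961/37015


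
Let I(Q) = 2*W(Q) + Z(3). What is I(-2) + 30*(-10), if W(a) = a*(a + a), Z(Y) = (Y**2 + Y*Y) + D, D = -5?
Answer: -271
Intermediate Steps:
Z(Y) = -5 + 2*Y**2 (Z(Y) = (Y**2 + Y*Y) - 5 = (Y**2 + Y**2) - 5 = 2*Y**2 - 5 = -5 + 2*Y**2)
W(a) = 2*a**2 (W(a) = a*(2*a) = 2*a**2)
I(Q) = 13 + 4*Q**2 (I(Q) = 2*(2*Q**2) + (-5 + 2*3**2) = 4*Q**2 + (-5 + 2*9) = 4*Q**2 + (-5 + 18) = 4*Q**2 + 13 = 13 + 4*Q**2)
I(-2) + 30*(-10) = (13 + 4*(-2)**2) + 30*(-10) = (13 + 4*4) - 300 = (13 + 16) - 300 = 29 - 300 = -271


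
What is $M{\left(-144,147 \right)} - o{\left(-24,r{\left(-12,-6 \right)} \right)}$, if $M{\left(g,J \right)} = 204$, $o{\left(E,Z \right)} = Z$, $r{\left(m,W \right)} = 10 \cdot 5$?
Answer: $154$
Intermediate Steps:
$r{\left(m,W \right)} = 50$
$M{\left(-144,147 \right)} - o{\left(-24,r{\left(-12,-6 \right)} \right)} = 204 - 50 = 154$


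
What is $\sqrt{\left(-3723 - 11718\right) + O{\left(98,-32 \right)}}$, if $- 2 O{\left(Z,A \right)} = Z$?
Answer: $i \sqrt{15490} \approx 124.46 i$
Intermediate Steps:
$O{\left(Z,A \right)} = - \frac{Z}{2}$
$\sqrt{\left(-3723 - 11718\right) + O{\left(98,-32 \right)}} = \sqrt{\left(-3723 - 11718\right) - 49} = \sqrt{-15441 - 49} = \sqrt{-15490} = i \sqrt{15490}$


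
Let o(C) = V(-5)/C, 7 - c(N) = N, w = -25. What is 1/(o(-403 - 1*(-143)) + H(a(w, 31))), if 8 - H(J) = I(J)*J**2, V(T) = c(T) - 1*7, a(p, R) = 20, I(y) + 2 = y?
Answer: -52/373985 ≈ -0.00013904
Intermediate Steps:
I(y) = -2 + y
c(N) = 7 - N
V(T) = -T (V(T) = (7 - T) - 1*7 = (7 - T) - 7 = -T)
H(J) = 8 - J**2*(-2 + J) (H(J) = 8 - (-2 + J)*J**2 = 8 - J**2*(-2 + J))
o(C) = 5/C (o(C) = (-1*(-5))/C = 5/C)
1/(o(-403 - 1*(-143)) + H(a(w, 31))) = 1/(5/(-403 - 1*(-143)) + (8 + 20**2*(2 - 1*20))) = 1/(5/(-403 + 143) + (8 + 400*(2 - 20))) = 1/(5/(-260) + (8 + 400*(-18))) = 1/(5*(-1/260) + (8 - 7200)) = 1/(-1/52 - 7192) = 1/(-373985/52) = -52/373985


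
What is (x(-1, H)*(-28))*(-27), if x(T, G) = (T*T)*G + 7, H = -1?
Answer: 4536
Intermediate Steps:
x(T, G) = 7 + G*T² (x(T, G) = T²*G + 7 = G*T² + 7 = 7 + G*T²)
(x(-1, H)*(-28))*(-27) = ((7 - 1*(-1)²)*(-28))*(-27) = ((7 - 1*1)*(-28))*(-27) = ((7 - 1)*(-28))*(-27) = (6*(-28))*(-27) = -168*(-27) = 4536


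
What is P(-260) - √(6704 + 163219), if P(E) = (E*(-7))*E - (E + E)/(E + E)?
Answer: -473201 - √169923 ≈ -4.7361e+5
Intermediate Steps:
P(E) = -1 - 7*E² (P(E) = (-7*E)*E - 2*E/(2*E) = -7*E² - 2*E*1/(2*E) = -7*E² - 1*1 = -7*E² - 1 = -1 - 7*E²)
P(-260) - √(6704 + 163219) = (-1 - 7*(-260)²) - √(6704 + 163219) = (-1 - 7*67600) - √169923 = (-1 - 473200) - √169923 = -473201 - √169923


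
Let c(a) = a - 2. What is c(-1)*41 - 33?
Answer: -156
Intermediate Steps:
c(a) = -2 + a
c(-1)*41 - 33 = (-2 - 1)*41 - 33 = -3*41 - 33 = -123 - 33 = -156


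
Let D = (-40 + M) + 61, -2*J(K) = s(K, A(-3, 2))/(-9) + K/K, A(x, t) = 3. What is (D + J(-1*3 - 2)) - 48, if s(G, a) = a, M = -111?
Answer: -415/3 ≈ -138.33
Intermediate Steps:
J(K) = -1/3 (J(K) = -(3/(-9) + K/K)/2 = -(3*(-1/9) + 1)/2 = -(-1/3 + 1)/2 = -1/2*2/3 = -1/3)
D = -90 (D = (-40 - 111) + 61 = -151 + 61 = -90)
(D + J(-1*3 - 2)) - 48 = (-90 - 1/3) - 48 = -271/3 - 48 = -415/3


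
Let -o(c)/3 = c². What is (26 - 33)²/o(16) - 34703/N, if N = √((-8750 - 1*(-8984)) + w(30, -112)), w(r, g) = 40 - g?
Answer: -49/768 - 34703*√386/386 ≈ -1766.4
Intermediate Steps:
o(c) = -3*c²
N = √386 (N = √((-8750 - 1*(-8984)) + (40 - 1*(-112))) = √((-8750 + 8984) + (40 + 112)) = √(234 + 152) = √386 ≈ 19.647)
(26 - 33)²/o(16) - 34703/N = (26 - 33)²/((-3*16²)) - 34703*√386/386 = (-7)²/((-3*256)) - 34703*√386/386 = 49/(-768) - 34703*√386/386 = 49*(-1/768) - 34703*√386/386 = -49/768 - 34703*√386/386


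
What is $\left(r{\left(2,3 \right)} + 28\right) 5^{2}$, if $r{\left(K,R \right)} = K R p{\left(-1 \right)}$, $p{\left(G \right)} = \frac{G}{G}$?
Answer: $850$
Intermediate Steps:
$p{\left(G \right)} = 1$
$r{\left(K,R \right)} = K R$ ($r{\left(K,R \right)} = K R 1 = K R$)
$\left(r{\left(2,3 \right)} + 28\right) 5^{2} = \left(2 \cdot 3 + 28\right) 5^{2} = \left(6 + 28\right) 25 = 34 \cdot 25 = 850$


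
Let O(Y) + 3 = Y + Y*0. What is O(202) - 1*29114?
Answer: -28915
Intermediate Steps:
O(Y) = -3 + Y (O(Y) = -3 + (Y + Y*0) = -3 + (Y + 0) = -3 + Y)
O(202) - 1*29114 = (-3 + 202) - 1*29114 = 199 - 29114 = -28915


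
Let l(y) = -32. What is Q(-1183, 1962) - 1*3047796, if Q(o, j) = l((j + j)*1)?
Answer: -3047828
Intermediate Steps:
Q(o, j) = -32
Q(-1183, 1962) - 1*3047796 = -32 - 1*3047796 = -32 - 3047796 = -3047828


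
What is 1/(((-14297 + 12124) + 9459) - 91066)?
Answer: -1/83780 ≈ -1.1936e-5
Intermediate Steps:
1/(((-14297 + 12124) + 9459) - 91066) = 1/((-2173 + 9459) - 91066) = 1/(7286 - 91066) = 1/(-83780) = -1/83780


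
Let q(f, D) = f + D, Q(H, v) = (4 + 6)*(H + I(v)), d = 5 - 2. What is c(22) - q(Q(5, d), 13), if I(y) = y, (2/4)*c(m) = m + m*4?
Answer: 127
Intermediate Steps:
c(m) = 10*m (c(m) = 2*(m + m*4) = 2*(m + 4*m) = 2*(5*m) = 10*m)
d = 3
Q(H, v) = 10*H + 10*v (Q(H, v) = (4 + 6)*(H + v) = 10*(H + v) = 10*H + 10*v)
q(f, D) = D + f
c(22) - q(Q(5, d), 13) = 10*22 - (13 + (10*5 + 10*3)) = 220 - (13 + (50 + 30)) = 220 - (13 + 80) = 220 - 1*93 = 220 - 93 = 127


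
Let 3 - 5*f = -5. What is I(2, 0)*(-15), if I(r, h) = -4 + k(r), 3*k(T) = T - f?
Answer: 58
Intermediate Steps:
f = 8/5 (f = 3/5 - 1/5*(-5) = 3/5 + 1 = 8/5 ≈ 1.6000)
k(T) = -8/15 + T/3 (k(T) = (T - 1*8/5)/3 = (T - 8/5)/3 = (-8/5 + T)/3 = -8/15 + T/3)
I(r, h) = -68/15 + r/3 (I(r, h) = -4 + (-8/15 + r/3) = -68/15 + r/3)
I(2, 0)*(-15) = (-68/15 + (1/3)*2)*(-15) = (-68/15 + 2/3)*(-15) = -58/15*(-15) = 58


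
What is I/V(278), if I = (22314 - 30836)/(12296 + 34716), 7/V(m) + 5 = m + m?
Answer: -2347811/164542 ≈ -14.269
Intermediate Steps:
V(m) = 7/(-5 + 2*m) (V(m) = 7/(-5 + (m + m)) = 7/(-5 + 2*m))
I = -4261/23506 (I = -8522/47012 = -8522*1/47012 = -4261/23506 ≈ -0.18127)
I/V(278) = -4261/(23506*(7/(-5 + 2*278))) = -4261/(23506*(7/(-5 + 556))) = -4261/(23506*(7/551)) = -4261/(23506*(7*(1/551))) = -4261/(23506*7/551) = -4261/23506*551/7 = -2347811/164542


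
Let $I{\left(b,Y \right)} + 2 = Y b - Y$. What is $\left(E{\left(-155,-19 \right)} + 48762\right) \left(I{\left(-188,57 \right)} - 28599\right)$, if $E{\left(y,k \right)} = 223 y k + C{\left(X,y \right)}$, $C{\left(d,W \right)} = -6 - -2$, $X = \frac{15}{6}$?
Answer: $-27778081382$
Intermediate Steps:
$X = \frac{5}{2}$ ($X = 15 \cdot \frac{1}{6} = \frac{5}{2} \approx 2.5$)
$C{\left(d,W \right)} = -4$ ($C{\left(d,W \right)} = -6 + 2 = -4$)
$E{\left(y,k \right)} = -4 + 223 k y$ ($E{\left(y,k \right)} = 223 y k - 4 = 223 k y - 4 = -4 + 223 k y$)
$I{\left(b,Y \right)} = -2 - Y + Y b$ ($I{\left(b,Y \right)} = -2 + \left(Y b - Y\right) = -2 + \left(- Y + Y b\right) = -2 - Y + Y b$)
$\left(E{\left(-155,-19 \right)} + 48762\right) \left(I{\left(-188,57 \right)} - 28599\right) = \left(\left(-4 + 223 \left(-19\right) \left(-155\right)\right) + 48762\right) \left(\left(-2 - 57 + 57 \left(-188\right)\right) - 28599\right) = \left(\left(-4 + 656735\right) + 48762\right) \left(\left(-2 - 57 - 10716\right) - 28599\right) = \left(656731 + 48762\right) \left(-10775 - 28599\right) = 705493 \left(-39374\right) = -27778081382$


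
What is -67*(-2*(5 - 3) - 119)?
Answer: 8241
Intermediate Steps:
-67*(-2*(5 - 3) - 119) = -67*(-2*2 - 119) = -67*(-4 - 119) = -67*(-123) = 8241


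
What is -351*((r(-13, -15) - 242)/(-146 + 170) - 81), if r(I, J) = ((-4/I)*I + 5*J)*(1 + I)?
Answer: 72423/4 ≈ 18106.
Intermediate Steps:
r(I, J) = (1 + I)*(-4 + 5*J) (r(I, J) = (-4 + 5*J)*(1 + I) = (1 + I)*(-4 + 5*J))
-351*((r(-13, -15) - 242)/(-146 + 170) - 81) = -351*(((-4 - 4*(-13) + 5*(-15) + 5*(-13)*(-15)) - 242)/(-146 + 170) - 81) = -351*(((-4 + 52 - 75 + 975) - 242)/24 - 81) = -351*((948 - 242)*(1/24) - 81) = -351*(706*(1/24) - 81) = -351*(353/12 - 81) = -351*(-619/12) = 72423/4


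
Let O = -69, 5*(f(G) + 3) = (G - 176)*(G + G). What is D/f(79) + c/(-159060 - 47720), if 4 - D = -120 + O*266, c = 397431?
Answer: -25201393171/3172211980 ≈ -7.9444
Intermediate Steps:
f(G) = -3 + 2*G*(-176 + G)/5 (f(G) = -3 + ((G - 176)*(G + G))/5 = -3 + ((-176 + G)*(2*G))/5 = -3 + (2*G*(-176 + G))/5 = -3 + 2*G*(-176 + G)/5)
D = 18478 (D = 4 - (-120 - 69*266) = 4 - (-120 - 18354) = 4 - 1*(-18474) = 4 + 18474 = 18478)
D/f(79) + c/(-159060 - 47720) = 18478/(-3 - 352/5*79 + (⅖)*79²) + 397431/(-159060 - 47720) = 18478/(-3 - 27808/5 + (⅖)*6241) + 397431/(-206780) = 18478/(-3 - 27808/5 + 12482/5) + 397431*(-1/206780) = 18478/(-15341/5) - 397431/206780 = 18478*(-5/15341) - 397431/206780 = -92390/15341 - 397431/206780 = -25201393171/3172211980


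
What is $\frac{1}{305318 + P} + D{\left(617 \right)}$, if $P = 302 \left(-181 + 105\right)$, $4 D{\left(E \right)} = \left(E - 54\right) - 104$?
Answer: $\frac{64802999}{564732} \approx 114.75$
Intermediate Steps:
$D{\left(E \right)} = - \frac{79}{2} + \frac{E}{4}$ ($D{\left(E \right)} = \frac{\left(E - 54\right) - 104}{4} = \frac{\left(-54 + E\right) - 104}{4} = \frac{-158 + E}{4} = - \frac{79}{2} + \frac{E}{4}$)
$P = -22952$ ($P = 302 \left(-76\right) = -22952$)
$\frac{1}{305318 + P} + D{\left(617 \right)} = \frac{1}{305318 - 22952} + \left(- \frac{79}{2} + \frac{1}{4} \cdot 617\right) = \frac{1}{282366} + \left(- \frac{79}{2} + \frac{617}{4}\right) = \frac{1}{282366} + \frac{459}{4} = \frac{64802999}{564732}$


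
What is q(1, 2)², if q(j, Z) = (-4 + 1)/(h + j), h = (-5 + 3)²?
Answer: 9/25 ≈ 0.36000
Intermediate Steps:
h = 4 (h = (-2)² = 4)
q(j, Z) = -3/(4 + j) (q(j, Z) = (-4 + 1)/(4 + j) = -3/(4 + j))
q(1, 2)² = (-3/(4 + 1))² = (-3/5)² = (-3*⅕)² = (-⅗)² = 9/25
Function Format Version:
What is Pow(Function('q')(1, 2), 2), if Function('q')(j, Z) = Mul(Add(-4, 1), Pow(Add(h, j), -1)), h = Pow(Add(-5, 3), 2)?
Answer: Rational(9, 25) ≈ 0.36000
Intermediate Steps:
h = 4 (h = Pow(-2, 2) = 4)
Function('q')(j, Z) = Mul(-3, Pow(Add(4, j), -1)) (Function('q')(j, Z) = Mul(Add(-4, 1), Pow(Add(4, j), -1)) = Mul(-3, Pow(Add(4, j), -1)))
Pow(Function('q')(1, 2), 2) = Pow(Mul(-3, Pow(Add(4, 1), -1)), 2) = Pow(Mul(-3, Pow(5, -1)), 2) = Pow(Mul(-3, Rational(1, 5)), 2) = Pow(Rational(-3, 5), 2) = Rational(9, 25)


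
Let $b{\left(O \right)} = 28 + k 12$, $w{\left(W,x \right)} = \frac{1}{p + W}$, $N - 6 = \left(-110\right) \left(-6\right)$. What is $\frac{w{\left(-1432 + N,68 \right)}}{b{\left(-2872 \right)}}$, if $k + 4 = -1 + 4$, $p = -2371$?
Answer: $- \frac{1}{50192} \approx -1.9923 \cdot 10^{-5}$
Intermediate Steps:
$N = 666$ ($N = 6 - -660 = 6 + 660 = 666$)
$k = -1$ ($k = -4 + \left(-1 + 4\right) = -4 + 3 = -1$)
$w{\left(W,x \right)} = \frac{1}{-2371 + W}$
$b{\left(O \right)} = 16$ ($b{\left(O \right)} = 28 - 12 = 16$)
$\frac{w{\left(-1432 + N,68 \right)}}{b{\left(-2872 \right)}} = \frac{1}{\left(-2371 + \left(-1432 + 666\right)\right) 16} = \frac{1}{-2371 - 766} \cdot \frac{1}{16} = \frac{1}{-3137} \cdot \frac{1}{16} = \left(- \frac{1}{3137}\right) \frac{1}{16} = - \frac{1}{50192}$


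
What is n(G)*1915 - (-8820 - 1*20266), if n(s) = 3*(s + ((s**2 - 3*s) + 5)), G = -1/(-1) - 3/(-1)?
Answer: 103771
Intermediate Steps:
G = 4 (G = -1*(-1) - 3*(-1) = 1 + 3 = 4)
n(s) = 15 - 6*s + 3*s**2 (n(s) = 3*(s + (5 + s**2 - 3*s)) = 3*(5 + s**2 - 2*s) = 15 - 6*s + 3*s**2)
n(G)*1915 - (-8820 - 1*20266) = (15 - 6*4 + 3*4**2)*1915 - (-8820 - 1*20266) = (15 - 24 + 3*16)*1915 - (-8820 - 20266) = (15 - 24 + 48)*1915 - 1*(-29086) = 39*1915 + 29086 = 74685 + 29086 = 103771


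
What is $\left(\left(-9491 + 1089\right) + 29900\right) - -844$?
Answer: $22342$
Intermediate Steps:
$\left(\left(-9491 + 1089\right) + 29900\right) - -844 = \left(-8402 + 29900\right) + \left(-38 + 882\right) = 21498 + 844 = 22342$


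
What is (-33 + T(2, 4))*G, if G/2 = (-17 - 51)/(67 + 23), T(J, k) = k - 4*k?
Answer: 68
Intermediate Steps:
T(J, k) = -3*k
G = -68/45 (G = 2*((-17 - 51)/(67 + 23)) = 2*(-68/90) = 2*(-68*1/90) = 2*(-34/45) = -68/45 ≈ -1.5111)
(-33 + T(2, 4))*G = (-33 - 3*4)*(-68/45) = (-33 - 12)*(-68/45) = -45*(-68/45) = 68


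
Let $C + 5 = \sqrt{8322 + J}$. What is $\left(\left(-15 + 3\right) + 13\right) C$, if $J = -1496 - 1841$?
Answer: $-5 + \sqrt{4985} \approx 65.604$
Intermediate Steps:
$J = -3337$ ($J = -1496 - 1841 = -3337$)
$C = -5 + \sqrt{4985}$ ($C = -5 + \sqrt{8322 - 3337} = -5 + \sqrt{4985} \approx 65.604$)
$\left(\left(-15 + 3\right) + 13\right) C = \left(\left(-15 + 3\right) + 13\right) \left(-5 + \sqrt{4985}\right) = \left(-12 + 13\right) \left(-5 + \sqrt{4985}\right) = 1 \left(-5 + \sqrt{4985}\right) = -5 + \sqrt{4985}$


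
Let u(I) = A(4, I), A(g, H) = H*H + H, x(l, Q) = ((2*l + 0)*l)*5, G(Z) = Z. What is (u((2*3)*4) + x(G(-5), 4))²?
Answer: 722500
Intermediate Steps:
x(l, Q) = 10*l² (x(l, Q) = ((2*l)*l)*5 = (2*l²)*5 = 10*l²)
A(g, H) = H + H² (A(g, H) = H² + H = H + H²)
u(I) = I*(1 + I)
(u((2*3)*4) + x(G(-5), 4))² = (((2*3)*4)*(1 + (2*3)*4) + 10*(-5)²)² = ((6*4)*(1 + 6*4) + 10*25)² = (24*(1 + 24) + 250)² = (24*25 + 250)² = (600 + 250)² = 850² = 722500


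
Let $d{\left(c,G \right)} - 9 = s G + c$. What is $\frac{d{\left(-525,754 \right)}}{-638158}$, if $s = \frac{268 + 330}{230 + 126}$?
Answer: $- \frac{66799}{56796062} \approx -0.0011761$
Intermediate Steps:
$s = \frac{299}{178}$ ($s = \frac{598}{356} = 598 \cdot \frac{1}{356} = \frac{299}{178} \approx 1.6798$)
$d{\left(c,G \right)} = 9 + c + \frac{299 G}{178}$ ($d{\left(c,G \right)} = 9 + \left(\frac{299 G}{178} + c\right) = 9 + \left(c + \frac{299 G}{178}\right) = 9 + c + \frac{299 G}{178}$)
$\frac{d{\left(-525,754 \right)}}{-638158} = \frac{9 - 525 + \frac{299}{178} \cdot 754}{-638158} = \left(9 - 525 + \frac{112723}{89}\right) \left(- \frac{1}{638158}\right) = \frac{66799}{89} \left(- \frac{1}{638158}\right) = - \frac{66799}{56796062}$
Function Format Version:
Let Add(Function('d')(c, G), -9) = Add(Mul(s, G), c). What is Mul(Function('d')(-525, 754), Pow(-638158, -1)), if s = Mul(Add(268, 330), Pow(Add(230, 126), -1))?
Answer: Rational(-66799, 56796062) ≈ -0.0011761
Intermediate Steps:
s = Rational(299, 178) (s = Mul(598, Pow(356, -1)) = Mul(598, Rational(1, 356)) = Rational(299, 178) ≈ 1.6798)
Function('d')(c, G) = Add(9, c, Mul(Rational(299, 178), G)) (Function('d')(c, G) = Add(9, Add(Mul(Rational(299, 178), G), c)) = Add(9, Add(c, Mul(Rational(299, 178), G))) = Add(9, c, Mul(Rational(299, 178), G)))
Mul(Function('d')(-525, 754), Pow(-638158, -1)) = Mul(Add(9, -525, Mul(Rational(299, 178), 754)), Pow(-638158, -1)) = Mul(Add(9, -525, Rational(112723, 89)), Rational(-1, 638158)) = Mul(Rational(66799, 89), Rational(-1, 638158)) = Rational(-66799, 56796062)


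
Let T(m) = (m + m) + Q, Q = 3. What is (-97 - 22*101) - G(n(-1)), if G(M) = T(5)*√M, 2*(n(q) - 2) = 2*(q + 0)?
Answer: -2332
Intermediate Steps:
n(q) = 2 + q (n(q) = 2 + (2*(q + 0))/2 = 2 + (2*q)/2 = 2 + q)
T(m) = 3 + 2*m (T(m) = (m + m) + 3 = 2*m + 3 = 3 + 2*m)
G(M) = 13*√M (G(M) = (3 + 2*5)*√M = (3 + 10)*√M = 13*√M)
(-97 - 22*101) - G(n(-1)) = (-97 - 22*101) - 13*√(2 - 1) = (-97 - 2222) - 13*√1 = -2319 - 13 = -2332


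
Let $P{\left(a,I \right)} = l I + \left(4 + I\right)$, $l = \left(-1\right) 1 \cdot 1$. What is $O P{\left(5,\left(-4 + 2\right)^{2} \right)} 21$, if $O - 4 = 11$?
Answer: $1260$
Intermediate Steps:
$O = 15$ ($O = 4 + 11 = 15$)
$l = -1$ ($l = \left(-1\right) 1 = -1$)
$P{\left(a,I \right)} = 4$ ($P{\left(a,I \right)} = - I + \left(4 + I\right) = 4$)
$O P{\left(5,\left(-4 + 2\right)^{2} \right)} 21 = 15 \cdot 4 \cdot 21 = 60 \cdot 21 = 1260$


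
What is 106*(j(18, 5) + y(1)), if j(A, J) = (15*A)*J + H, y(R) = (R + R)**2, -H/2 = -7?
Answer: 145008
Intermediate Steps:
H = 14 (H = -2*(-7) = 14)
y(R) = 4*R**2 (y(R) = (2*R)**2 = 4*R**2)
j(A, J) = 14 + 15*A*J (j(A, J) = (15*A)*J + 14 = 15*A*J + 14 = 14 + 15*A*J)
106*(j(18, 5) + y(1)) = 106*((14 + 15*18*5) + 4*1**2) = 106*((14 + 1350) + 4*1) = 106*(1364 + 4) = 106*1368 = 145008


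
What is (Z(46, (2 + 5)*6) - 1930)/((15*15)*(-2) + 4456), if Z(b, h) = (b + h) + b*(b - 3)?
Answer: 68/2003 ≈ 0.033949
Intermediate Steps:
Z(b, h) = b + h + b*(-3 + b) (Z(b, h) = (b + h) + b*(-3 + b) = b + h + b*(-3 + b))
(Z(46, (2 + 5)*6) - 1930)/((15*15)*(-2) + 4456) = (((2 + 5)*6 + 46² - 2*46) - 1930)/((15*15)*(-2) + 4456) = ((7*6 + 2116 - 92) - 1930)/(225*(-2) + 4456) = ((42 + 2116 - 92) - 1930)/(-450 + 4456) = (2066 - 1930)/4006 = 136*(1/4006) = 68/2003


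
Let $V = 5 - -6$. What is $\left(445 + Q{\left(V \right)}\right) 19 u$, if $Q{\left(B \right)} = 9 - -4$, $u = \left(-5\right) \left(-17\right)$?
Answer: $739670$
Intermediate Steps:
$V = 11$ ($V = 5 + 6 = 11$)
$u = 85$
$Q{\left(B \right)} = 13$ ($Q{\left(B \right)} = 9 + 4 = 13$)
$\left(445 + Q{\left(V \right)}\right) 19 u = \left(445 + 13\right) 19 \cdot 85 = 458 \cdot 1615 = 739670$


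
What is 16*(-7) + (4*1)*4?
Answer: -96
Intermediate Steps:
16*(-7) + (4*1)*4 = -112 + 4*4 = -112 + 16 = -96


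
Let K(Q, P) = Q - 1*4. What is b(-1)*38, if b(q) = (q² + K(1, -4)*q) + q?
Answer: 114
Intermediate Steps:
K(Q, P) = -4 + Q (K(Q, P) = Q - 4 = -4 + Q)
b(q) = q² - 2*q (b(q) = (q² + (-4 + 1)*q) + q = (q² - 3*q) + q = q² - 2*q)
b(-1)*38 = -(-2 - 1)*38 = -1*(-3)*38 = 3*38 = 114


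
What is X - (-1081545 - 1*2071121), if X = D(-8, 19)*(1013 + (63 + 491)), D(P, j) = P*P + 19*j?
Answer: 3818641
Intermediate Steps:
D(P, j) = P² + 19*j
X = 665975 (X = ((-8)² + 19*19)*(1013 + (63 + 491)) = (64 + 361)*(1013 + 554) = 425*1567 = 665975)
X - (-1081545 - 1*2071121) = 665975 - (-1081545 - 1*2071121) = 665975 - (-1081545 - 2071121) = 665975 - 1*(-3152666) = 665975 + 3152666 = 3818641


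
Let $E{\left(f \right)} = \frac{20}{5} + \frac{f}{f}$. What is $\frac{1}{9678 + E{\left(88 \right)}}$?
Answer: $\frac{1}{9683} \approx 0.00010327$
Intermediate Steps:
$E{\left(f \right)} = 5$ ($E{\left(f \right)} = 20 \cdot \frac{1}{5} + 1 = 4 + 1 = 5$)
$\frac{1}{9678 + E{\left(88 \right)}} = \frac{1}{9678 + 5} = \frac{1}{9683}$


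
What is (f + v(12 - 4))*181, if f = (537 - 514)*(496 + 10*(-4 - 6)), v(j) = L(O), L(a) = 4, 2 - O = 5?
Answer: 1649272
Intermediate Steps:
O = -3 (O = 2 - 1*5 = 2 - 5 = -3)
v(j) = 4
f = 9108 (f = 23*(496 + 10*(-10)) = 23*(496 - 100) = 23*396 = 9108)
(f + v(12 - 4))*181 = (9108 + 4)*181 = 9112*181 = 1649272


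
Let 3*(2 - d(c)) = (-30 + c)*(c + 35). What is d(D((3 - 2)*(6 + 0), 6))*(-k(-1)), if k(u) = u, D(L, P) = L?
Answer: 330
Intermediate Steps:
d(c) = 2 - (-30 + c)*(35 + c)/3 (d(c) = 2 - (-30 + c)*(c + 35)/3 = 2 - (-30 + c)*(35 + c)/3)
d(D((3 - 2)*(6 + 0), 6))*(-k(-1)) = (352 - 5*(3 - 2)*(6 + 0)/3 - (3 - 2)²*(6 + 0)²/3)*(-1*(-1)) = (352 - 5*6/3 - (1*6)²/3)*1 = (352 - 5/3*6 - ⅓*6²)*1 = (352 - 10 - ⅓*36)*1 = (352 - 10 - 12)*1 = 330*1 = 330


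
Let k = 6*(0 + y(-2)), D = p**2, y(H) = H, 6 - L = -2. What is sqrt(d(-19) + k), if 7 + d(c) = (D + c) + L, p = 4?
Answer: I*sqrt(14) ≈ 3.7417*I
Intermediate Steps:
L = 8 (L = 6 - 1*(-2) = 6 + 2 = 8)
D = 16 (D = 4**2 = 16)
k = -12 (k = 6*(0 - 2) = 6*(-2) = -12)
d(c) = 17 + c (d(c) = -7 + ((16 + c) + 8) = -7 + (24 + c) = 17 + c)
sqrt(d(-19) + k) = sqrt((17 - 19) - 12) = sqrt(-2 - 12) = sqrt(-14) = I*sqrt(14)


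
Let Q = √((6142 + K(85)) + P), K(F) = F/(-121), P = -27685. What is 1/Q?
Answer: -11*I*√651697/1303394 ≈ -0.006813*I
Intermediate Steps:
K(F) = -F/121 (K(F) = F*(-1/121) = -F/121)
Q = 2*I*√651697/11 (Q = √((6142 - 1/121*85) - 27685) = √((6142 - 85/121) - 27685) = √(743097/121 - 27685) = √(-2606788/121) = 2*I*√651697/11 ≈ 146.78*I)
1/Q = 1/(2*I*√651697/11) = -11*I*√651697/1303394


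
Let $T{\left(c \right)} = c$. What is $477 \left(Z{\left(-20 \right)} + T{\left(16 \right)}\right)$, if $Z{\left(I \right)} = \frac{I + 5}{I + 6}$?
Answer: $\frac{114003}{14} \approx 8143.1$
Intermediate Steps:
$Z{\left(I \right)} = \frac{5 + I}{6 + I}$
$477 \left(Z{\left(-20 \right)} + T{\left(16 \right)}\right) = 477 \left(\frac{5 - 20}{6 - 20} + 16\right) = 477 \left(\frac{1}{-14} \left(-15\right) + 16\right) = 477 \left(\left(- \frac{1}{14}\right) \left(-15\right) + 16\right) = 477 \left(\frac{15}{14} + 16\right) = 477 \cdot \frac{239}{14} = \frac{114003}{14}$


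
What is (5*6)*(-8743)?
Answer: -262290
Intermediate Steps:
(5*6)*(-8743) = 30*(-8743) = -262290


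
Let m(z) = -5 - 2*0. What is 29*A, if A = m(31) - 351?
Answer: -10324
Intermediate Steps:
m(z) = -5 (m(z) = -5 + 0 = -5)
A = -356 (A = -5 - 351 = -356)
29*A = 29*(-356) = -10324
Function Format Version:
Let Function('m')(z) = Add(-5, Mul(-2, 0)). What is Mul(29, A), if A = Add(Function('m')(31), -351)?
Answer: -10324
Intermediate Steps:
Function('m')(z) = -5 (Function('m')(z) = Add(-5, 0) = -5)
A = -356 (A = Add(-5, -351) = -356)
Mul(29, A) = Mul(29, -356) = -10324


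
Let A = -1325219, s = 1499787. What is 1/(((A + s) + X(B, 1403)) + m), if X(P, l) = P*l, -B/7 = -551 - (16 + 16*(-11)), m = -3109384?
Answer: 1/905195 ≈ 1.1047e-6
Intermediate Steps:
B = 2737 (B = -7*(-551 - (16 + 16*(-11))) = -7*(-551 - (16 - 176)) = -7*(-551 - 1*(-160)) = -7*(-551 + 160) = -7*(-391) = 2737)
1/(((A + s) + X(B, 1403)) + m) = 1/(((-1325219 + 1499787) + 2737*1403) - 3109384) = 1/((174568 + 3840011) - 3109384) = 1/(4014579 - 3109384) = 1/905195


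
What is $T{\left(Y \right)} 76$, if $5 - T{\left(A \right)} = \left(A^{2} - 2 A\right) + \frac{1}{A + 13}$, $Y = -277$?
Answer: $- \frac{387626429}{66} \approx -5.8731 \cdot 10^{6}$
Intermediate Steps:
$T{\left(A \right)} = 5 - A^{2} - \frac{1}{13 + A} + 2 A$ ($T{\left(A \right)} = 5 - \left(\left(A^{2} - 2 A\right) + \frac{1}{A + 13}\right) = 5 - \left(\left(A^{2} - 2 A\right) + \frac{1}{13 + A}\right) = 5 - \left(A^{2} + \frac{1}{13 + A} - 2 A\right) = 5 - A^{2} - \frac{1}{13 + A} + 2 A$)
$T{\left(Y \right)} 76 = \frac{64 - \left(-277\right)^{3} - 11 \left(-277\right)^{2} + 31 \left(-277\right)}{13 - 277} \cdot 76 = \frac{64 - -21253933 - 844019 - 8587}{-264} \cdot 76 = - \frac{64 + 21253933 - 844019 - 8587}{264} \cdot 76 = \left(- \frac{1}{264}\right) 20401391 \cdot 76 = \left(- \frac{20401391}{264}\right) 76 = - \frac{387626429}{66}$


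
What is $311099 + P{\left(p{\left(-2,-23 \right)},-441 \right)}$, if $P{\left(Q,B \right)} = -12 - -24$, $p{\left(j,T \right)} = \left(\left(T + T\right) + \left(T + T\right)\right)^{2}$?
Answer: $311111$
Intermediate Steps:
$p{\left(j,T \right)} = 16 T^{2}$ ($p{\left(j,T \right)} = \left(2 T + 2 T\right)^{2} = \left(4 T\right)^{2} = 16 T^{2}$)
$P{\left(Q,B \right)} = 12$ ($P{\left(Q,B \right)} = -12 + 24 = 12$)
$311099 + P{\left(p{\left(-2,-23 \right)},-441 \right)} = 311099 + 12 = 311111$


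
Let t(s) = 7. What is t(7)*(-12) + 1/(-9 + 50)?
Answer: -3443/41 ≈ -83.976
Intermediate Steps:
t(7)*(-12) + 1/(-9 + 50) = 7*(-12) + 1/(-9 + 50) = -84 + 1/41 = -3443/41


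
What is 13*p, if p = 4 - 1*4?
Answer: 0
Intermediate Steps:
p = 0 (p = 4 - 4 = 0)
13*p = 13*0 = 0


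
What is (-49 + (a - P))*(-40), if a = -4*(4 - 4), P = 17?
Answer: 2640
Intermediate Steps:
a = 0 (a = -4*0 = 0)
(-49 + (a - P))*(-40) = (-49 + (0 - 1*17))*(-40) = (-49 + (0 - 17))*(-40) = (-49 - 17)*(-40) = -66*(-40) = 2640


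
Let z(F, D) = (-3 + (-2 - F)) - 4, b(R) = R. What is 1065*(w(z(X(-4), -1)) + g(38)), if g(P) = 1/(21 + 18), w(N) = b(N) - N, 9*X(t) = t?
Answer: 355/13 ≈ 27.308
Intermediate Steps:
X(t) = t/9
z(F, D) = -9 - F (z(F, D) = (-5 - F) - 4 = -9 - F)
w(N) = 0 (w(N) = N - N = 0)
g(P) = 1/39
1065*(w(z(X(-4), -1)) + g(38)) = 1065*(0 + 1/39) = 1065*(1/39) = 355/13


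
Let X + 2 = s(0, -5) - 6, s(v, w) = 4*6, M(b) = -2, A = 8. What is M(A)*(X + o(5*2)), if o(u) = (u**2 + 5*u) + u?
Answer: -352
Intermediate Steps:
s(v, w) = 24
X = 16 (X = -2 + (24 - 6) = -2 + 18 = 16)
o(u) = u**2 + 6*u
M(A)*(X + o(5*2)) = -2*(16 + (5*2)*(6 + 5*2)) = -2*(16 + 10*(6 + 10)) = -2*(16 + 10*16) = -2*(16 + 160) = -2*176 = -352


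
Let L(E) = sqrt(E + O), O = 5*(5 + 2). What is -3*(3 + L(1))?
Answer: -27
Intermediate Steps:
O = 35 (O = 5*7 = 35)
L(E) = sqrt(35 + E) (L(E) = sqrt(E + 35) = sqrt(35 + E))
-3*(3 + L(1)) = -3*(3 + sqrt(35 + 1)) = -3*(3 + sqrt(36)) = -3*(3 + 6) = -3*9 = -27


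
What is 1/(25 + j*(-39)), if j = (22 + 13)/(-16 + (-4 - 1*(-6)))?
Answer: 2/245 ≈ 0.0081633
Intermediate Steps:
j = -5/2 (j = 35/(-16 + (-4 + 6)) = 35/(-16 + 2) = 35/(-14) = 35*(-1/14) = -5/2 ≈ -2.5000)
1/(25 + j*(-39)) = 1/(25 - 5/2*(-39)) = 1/(25 + 195/2) = 1/(245/2) = 2/245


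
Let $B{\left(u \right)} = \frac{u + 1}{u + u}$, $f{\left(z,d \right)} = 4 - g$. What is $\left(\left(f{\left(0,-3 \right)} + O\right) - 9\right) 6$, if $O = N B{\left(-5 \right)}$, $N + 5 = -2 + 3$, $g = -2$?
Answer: $- \frac{138}{5} \approx -27.6$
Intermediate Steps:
$f{\left(z,d \right)} = 6$ ($f{\left(z,d \right)} = 4 - -2 = 4 + 2 = 6$)
$N = -4$ ($N = -5 + \left(-2 + 3\right) = -5 + 1 = -4$)
$B{\left(u \right)} = \frac{1 + u}{2 u}$
$O = - \frac{8}{5}$ ($O = - 4 \frac{1 - 5}{2 \left(-5\right)} = - 4 \cdot \frac{1}{2} \left(- \frac{1}{5}\right) \left(-4\right) = \left(-4\right) \frac{2}{5} = - \frac{8}{5} \approx -1.6$)
$\left(\left(f{\left(0,-3 \right)} + O\right) - 9\right) 6 = \left(\left(6 - \frac{8}{5}\right) - 9\right) 6 = \left(\frac{22}{5} - 9\right) 6 = \left(- \frac{23}{5}\right) 6 = - \frac{138}{5}$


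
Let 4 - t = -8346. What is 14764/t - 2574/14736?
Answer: 16339117/10253800 ≈ 1.5935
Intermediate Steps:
t = 8350 (t = 4 - 1*(-8346) = 4 + 8346 = 8350)
14764/t - 2574/14736 = 14764/8350 - 2574/14736 = 14764*(1/8350) - 2574*1/14736 = 7382/4175 - 429/2456 = 16339117/10253800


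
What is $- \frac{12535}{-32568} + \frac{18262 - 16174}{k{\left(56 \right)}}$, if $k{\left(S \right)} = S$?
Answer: $\frac{373391}{9912} \approx 37.671$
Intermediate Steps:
$- \frac{12535}{-32568} + \frac{18262 - 16174}{k{\left(56 \right)}} = - \frac{12535}{-32568} + \frac{18262 - 16174}{56} = \left(-12535\right) \left(- \frac{1}{32568}\right) + 2088 \cdot \frac{1}{56} = \frac{545}{1416} + \frac{261}{7} = \frac{373391}{9912}$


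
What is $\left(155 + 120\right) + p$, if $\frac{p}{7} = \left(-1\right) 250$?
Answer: $-1475$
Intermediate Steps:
$p = -1750$ ($p = 7 \left(\left(-1\right) 250\right) = 7 \left(-250\right) = -1750$)
$\left(155 + 120\right) + p = \left(155 + 120\right) - 1750 = 275 - 1750 = -1475$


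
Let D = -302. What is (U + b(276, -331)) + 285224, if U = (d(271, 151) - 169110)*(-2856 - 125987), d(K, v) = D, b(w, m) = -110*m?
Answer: 21827871950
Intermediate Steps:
d(K, v) = -302
U = 21827550316 (U = (-302 - 169110)*(-2856 - 125987) = -169412*(-128843) = 21827550316)
(U + b(276, -331)) + 285224 = (21827550316 - 110*(-331)) + 285224 = (21827550316 + 36410) + 285224 = 21827586726 + 285224 = 21827871950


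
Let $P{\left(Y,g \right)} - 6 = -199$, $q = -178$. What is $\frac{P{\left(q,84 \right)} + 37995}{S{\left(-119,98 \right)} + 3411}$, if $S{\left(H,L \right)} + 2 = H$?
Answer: $\frac{18901}{1645} \approx 11.49$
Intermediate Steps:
$P{\left(Y,g \right)} = -193$ ($P{\left(Y,g \right)} = 6 - 199 = -193$)
$S{\left(H,L \right)} = -2 + H$
$\frac{P{\left(q,84 \right)} + 37995}{S{\left(-119,98 \right)} + 3411} = \frac{-193 + 37995}{\left(-2 - 119\right) + 3411} = \frac{37802}{-121 + 3411} = \frac{37802}{3290} = 37802 \cdot \frac{1}{3290} = \frac{18901}{1645}$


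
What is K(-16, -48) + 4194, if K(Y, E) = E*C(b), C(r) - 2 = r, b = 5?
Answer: 3858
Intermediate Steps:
C(r) = 2 + r
K(Y, E) = 7*E (K(Y, E) = E*(2 + 5) = E*7 = 7*E)
K(-16, -48) + 4194 = 7*(-48) + 4194 = -336 + 4194 = 3858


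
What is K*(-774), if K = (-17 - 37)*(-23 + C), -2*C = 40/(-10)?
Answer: -877716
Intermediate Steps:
C = 2 (C = -20/(-10) = -20*(-1)/10 = -½*(-4) = 2)
K = 1134 (K = (-17 - 37)*(-23 + 2) = -54*(-21) = 1134)
K*(-774) = 1134*(-774) = -877716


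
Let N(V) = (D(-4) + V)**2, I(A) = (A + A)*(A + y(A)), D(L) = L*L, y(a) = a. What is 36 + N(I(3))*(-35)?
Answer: -94604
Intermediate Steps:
D(L) = L**2
I(A) = 4*A**2 (I(A) = (A + A)*(A + A) = (2*A)*(2*A) = 4*A**2)
N(V) = (16 + V)**2 (N(V) = ((-4)**2 + V)**2 = (16 + V)**2)
36 + N(I(3))*(-35) = 36 + (16 + 4*3**2)**2*(-35) = 36 + (16 + 4*9)**2*(-35) = 36 + (16 + 36)**2*(-35) = 36 + 52**2*(-35) = 36 + 2704*(-35) = 36 - 94640 = -94604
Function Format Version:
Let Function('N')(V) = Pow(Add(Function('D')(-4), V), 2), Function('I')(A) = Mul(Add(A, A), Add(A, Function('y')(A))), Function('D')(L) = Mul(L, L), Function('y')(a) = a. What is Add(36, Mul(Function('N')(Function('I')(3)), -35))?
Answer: -94604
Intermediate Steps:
Function('D')(L) = Pow(L, 2)
Function('I')(A) = Mul(4, Pow(A, 2)) (Function('I')(A) = Mul(Add(A, A), Add(A, A)) = Mul(Mul(2, A), Mul(2, A)) = Mul(4, Pow(A, 2)))
Function('N')(V) = Pow(Add(16, V), 2) (Function('N')(V) = Pow(Add(Pow(-4, 2), V), 2) = Pow(Add(16, V), 2))
Add(36, Mul(Function('N')(Function('I')(3)), -35)) = Add(36, Mul(Pow(Add(16, Mul(4, Pow(3, 2))), 2), -35)) = Add(36, Mul(Pow(Add(16, Mul(4, 9)), 2), -35)) = Add(36, Mul(Pow(Add(16, 36), 2), -35)) = Add(36, Mul(Pow(52, 2), -35)) = Add(36, Mul(2704, -35)) = Add(36, -94640) = -94604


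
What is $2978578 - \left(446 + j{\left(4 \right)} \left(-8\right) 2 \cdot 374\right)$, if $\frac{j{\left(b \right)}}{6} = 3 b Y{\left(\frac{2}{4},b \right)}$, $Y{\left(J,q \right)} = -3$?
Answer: $1685588$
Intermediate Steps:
$j{\left(b \right)} = - 54 b$ ($j{\left(b \right)} = 6 \cdot 3 b \left(-3\right) = 6 \left(- 9 b\right) = - 54 b$)
$2978578 - \left(446 + j{\left(4 \right)} \left(-8\right) 2 \cdot 374\right) = 2978578 - \left(446 + \left(-54\right) 4 \left(-8\right) 2 \cdot 374\right) = 2978578 - \left(446 + \left(-216\right) \left(-8\right) 2 \cdot 374\right) = 2978578 - \left(446 + 1728 \cdot 2 \cdot 374\right) = 2978578 - \left(446 + 3456 \cdot 374\right) = 2978578 - \left(446 + 1292544\right) = 2978578 - 1292990 = 1685588$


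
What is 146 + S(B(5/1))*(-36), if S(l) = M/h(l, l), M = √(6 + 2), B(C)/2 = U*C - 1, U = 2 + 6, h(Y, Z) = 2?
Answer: 146 - 36*√2 ≈ 95.088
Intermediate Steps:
U = 8
B(C) = -2 + 16*C (B(C) = 2*(8*C - 1) = 2*(-1 + 8*C) = -2 + 16*C)
M = 2*√2 (M = √8 = 2*√2 ≈ 2.8284)
S(l) = √2 (S(l) = (2*√2)/2 = (2*√2)*(½) = √2)
146 + S(B(5/1))*(-36) = 146 + √2*(-36) = 146 - 36*√2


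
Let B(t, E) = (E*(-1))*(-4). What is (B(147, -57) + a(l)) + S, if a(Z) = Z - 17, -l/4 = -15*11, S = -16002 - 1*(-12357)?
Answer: -3230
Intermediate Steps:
S = -3645 (S = -16002 + 12357 = -3645)
B(t, E) = 4*E (B(t, E) = -E*(-4) = 4*E)
l = 660 (l = -(-60)*11 = -4*(-165) = 660)
a(Z) = -17 + Z
(B(147, -57) + a(l)) + S = (4*(-57) + (-17 + 660)) - 3645 = (-228 + 643) - 3645 = 415 - 3645 = -3230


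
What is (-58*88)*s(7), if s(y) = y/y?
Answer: -5104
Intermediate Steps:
s(y) = 1
(-58*88)*s(7) = -58*88*1 = -5104*1 = -5104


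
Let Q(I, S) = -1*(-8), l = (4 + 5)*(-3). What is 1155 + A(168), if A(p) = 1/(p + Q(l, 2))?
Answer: 203281/176 ≈ 1155.0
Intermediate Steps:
l = -27 (l = 9*(-3) = -27)
Q(I, S) = 8
A(p) = 1/(8 + p) (A(p) = 1/(p + 8) = 1/(8 + p))
1155 + A(168) = 1155 + 1/(8 + 168) = 1155 + 1/176 = 203281/176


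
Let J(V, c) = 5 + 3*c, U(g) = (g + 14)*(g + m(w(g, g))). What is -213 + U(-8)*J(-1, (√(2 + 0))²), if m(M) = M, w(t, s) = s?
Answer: -1269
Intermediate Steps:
U(g) = 2*g*(14 + g) (U(g) = (g + 14)*(g + g) = (14 + g)*(2*g) = 2*g*(14 + g))
-213 + U(-8)*J(-1, (√(2 + 0))²) = -213 + (2*(-8)*(14 - 8))*(5 + 3*(√(2 + 0))²) = -213 + (2*(-8)*6)*(5 + 3*(√2)²) = -213 - 96*(5 + 3*2) = -213 - 96*(5 + 6) = -213 - 96*11 = -213 - 1056 = -1269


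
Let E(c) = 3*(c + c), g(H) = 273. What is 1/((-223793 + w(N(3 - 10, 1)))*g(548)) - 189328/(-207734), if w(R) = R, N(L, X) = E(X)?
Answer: 5783388207197/6345635021817 ≈ 0.91140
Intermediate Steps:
E(c) = 6*c (E(c) = 3*(2*c) = 6*c)
N(L, X) = 6*X
1/((-223793 + w(N(3 - 10, 1)))*g(548)) - 189328/(-207734) = 1/((-223793 + 6*1)*273) - 189328/(-207734) = (1/273)/(-223793 + 6) - 189328*(-1/207734) = (1/273)/(-223787) + 94664/103867 = -1/223787*1/273 + 94664/103867 = -1/61093851 + 94664/103867 = 5783388207197/6345635021817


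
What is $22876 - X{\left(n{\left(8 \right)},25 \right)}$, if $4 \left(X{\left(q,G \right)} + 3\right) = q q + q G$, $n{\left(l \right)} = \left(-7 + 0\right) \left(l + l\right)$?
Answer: $20443$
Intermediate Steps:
$n{\left(l \right)} = - 14 l$ ($n{\left(l \right)} = - 7 \cdot 2 l = - 14 l$)
$X{\left(q,G \right)} = -3 + \frac{q^{2}}{4} + \frac{G q}{4}$ ($X{\left(q,G \right)} = -3 + \frac{q q + q G}{4} = -3 + \frac{q^{2} + G q}{4} = -3 + \left(\frac{q^{2}}{4} + \frac{G q}{4}\right) = -3 + \frac{q^{2}}{4} + \frac{G q}{4}$)
$22876 - X{\left(n{\left(8 \right)},25 \right)} = 22876 - \left(-3 + \frac{\left(\left(-14\right) 8\right)^{2}}{4} + \frac{1}{4} \cdot 25 \left(\left(-14\right) 8\right)\right) = 22876 - \left(-3 + \frac{\left(-112\right)^{2}}{4} + \frac{1}{4} \cdot 25 \left(-112\right)\right) = 22876 - \left(-3 + \frac{1}{4} \cdot 12544 - 700\right) = 22876 - \left(-3 + 3136 - 700\right) = 22876 - 2433 = 20443$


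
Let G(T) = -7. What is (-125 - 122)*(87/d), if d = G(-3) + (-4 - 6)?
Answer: 21489/17 ≈ 1264.1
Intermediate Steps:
d = -17 (d = -7 + (-4 - 6) = -7 - 10 = -17)
(-125 - 122)*(87/d) = (-125 - 122)*(87/(-17)) = -21489*(-1)/17 = -247*(-87/17) = 21489/17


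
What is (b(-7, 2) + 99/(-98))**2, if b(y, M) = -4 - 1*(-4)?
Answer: 9801/9604 ≈ 1.0205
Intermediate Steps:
b(y, M) = 0 (b(y, M) = -4 + 4 = 0)
(b(-7, 2) + 99/(-98))**2 = (0 + 99/(-98))**2 = (0 + 99*(-1/98))**2 = (0 - 99/98)**2 = (-99/98)**2 = 9801/9604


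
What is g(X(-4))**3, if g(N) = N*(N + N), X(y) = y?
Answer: 32768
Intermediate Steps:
g(N) = 2*N**2 (g(N) = N*(2*N) = 2*N**2)
g(X(-4))**3 = (2*(-4)**2)**3 = (2*16)**3 = 32**3 = 32768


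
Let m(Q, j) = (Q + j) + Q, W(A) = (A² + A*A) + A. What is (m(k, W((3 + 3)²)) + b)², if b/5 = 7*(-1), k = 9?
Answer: 6817321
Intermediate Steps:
W(A) = A + 2*A² (W(A) = (A² + A²) + A = 2*A² + A = A + 2*A²)
m(Q, j) = j + 2*Q
b = -35 (b = 5*(7*(-1)) = 5*(-7) = -35)
(m(k, W((3 + 3)²)) + b)² = (((3 + 3)²*(1 + 2*(3 + 3)²) + 2*9) - 35)² = ((6²*(1 + 2*6²) + 18) - 35)² = ((36*(1 + 2*36) + 18) - 35)² = ((36*(1 + 72) + 18) - 35)² = ((36*73 + 18) - 35)² = ((2628 + 18) - 35)² = (2646 - 35)² = 2611² = 6817321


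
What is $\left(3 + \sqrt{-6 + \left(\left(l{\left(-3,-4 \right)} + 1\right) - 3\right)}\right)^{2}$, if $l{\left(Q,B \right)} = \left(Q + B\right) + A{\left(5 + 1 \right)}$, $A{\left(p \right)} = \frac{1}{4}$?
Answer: $\frac{\left(6 + i \sqrt{59}\right)^{2}}{4} \approx -5.75 + 23.043 i$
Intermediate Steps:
$A{\left(p \right)} = \frac{1}{4}$
$l{\left(Q,B \right)} = \frac{1}{4} + B + Q$ ($l{\left(Q,B \right)} = \left(Q + B\right) + \frac{1}{4} = \left(B + Q\right) + \frac{1}{4} = \frac{1}{4} + B + Q$)
$\left(3 + \sqrt{-6 + \left(\left(l{\left(-3,-4 \right)} + 1\right) - 3\right)}\right)^{2} = \left(3 + \sqrt{-6 + \left(\left(\left(\frac{1}{4} - 4 - 3\right) + 1\right) - 3\right)}\right)^{2} = \left(3 + \sqrt{-6 + \left(\left(- \frac{27}{4} + 1\right) - 3\right)}\right)^{2} = \left(3 + \sqrt{-6 - \frac{35}{4}}\right)^{2} = \left(3 + \sqrt{- \frac{59}{4}}\right)^{2} = \left(3 + \frac{i \sqrt{59}}{2}\right)^{2}$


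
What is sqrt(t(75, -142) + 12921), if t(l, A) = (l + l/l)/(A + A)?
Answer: 2*sqrt(16283353)/71 ≈ 113.67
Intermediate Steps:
t(l, A) = (1 + l)/(2*A) (t(l, A) = (l + 1)/((2*A)) = (1 + l)*(1/(2*A)) = (1 + l)/(2*A))
sqrt(t(75, -142) + 12921) = sqrt((1/2)*(1 + 75)/(-142) + 12921) = sqrt((1/2)*(-1/142)*76 + 12921) = sqrt(-19/71 + 12921) = sqrt(917372/71) = 2*sqrt(16283353)/71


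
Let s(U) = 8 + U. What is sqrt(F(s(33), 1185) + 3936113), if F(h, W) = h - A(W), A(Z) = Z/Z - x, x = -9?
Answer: 4*sqrt(246009) ≈ 1984.0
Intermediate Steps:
A(Z) = 10 (A(Z) = Z/Z - 1*(-9) = 1 + 9 = 10)
F(h, W) = -10 + h (F(h, W) = h - 1*10 = h - 10 = -10 + h)
sqrt(F(s(33), 1185) + 3936113) = sqrt((-10 + (8 + 33)) + 3936113) = sqrt((-10 + 41) + 3936113) = sqrt(31 + 3936113) = sqrt(3936144) = 4*sqrt(246009)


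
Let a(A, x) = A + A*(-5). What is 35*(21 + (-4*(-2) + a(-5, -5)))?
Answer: 1715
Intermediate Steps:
a(A, x) = -4*A (a(A, x) = A - 5*A = -4*A)
35*(21 + (-4*(-2) + a(-5, -5))) = 35*(21 + (-4*(-2) - 4*(-5))) = 35*(21 + (8 + 20)) = 35*(21 + 28) = 35*49 = 1715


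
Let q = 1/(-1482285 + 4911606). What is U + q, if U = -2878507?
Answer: -9871324503746/3429321 ≈ -2.8785e+6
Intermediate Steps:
q = 1/3429321 ≈ 2.9160e-7
U + q = -2878507 + 1/3429321 = -9871324503746/3429321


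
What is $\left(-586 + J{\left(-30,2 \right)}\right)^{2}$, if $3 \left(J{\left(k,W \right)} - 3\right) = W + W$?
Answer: $\frac{3045025}{9} \approx 3.3834 \cdot 10^{5}$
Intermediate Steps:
$J{\left(k,W \right)} = 3 + \frac{2 W}{3}$ ($J{\left(k,W \right)} = 3 + \frac{W + W}{3} = 3 + \frac{2 W}{3}$)
$\left(-586 + J{\left(-30,2 \right)}\right)^{2} = \left(-586 + \left(3 + \frac{2}{3} \cdot 2\right)\right)^{2} = \left(-586 + \left(3 + \frac{4}{3}\right)\right)^{2} = \left(-586 + \frac{13}{3}\right)^{2} = \left(- \frac{1745}{3}\right)^{2} = \frac{3045025}{9}$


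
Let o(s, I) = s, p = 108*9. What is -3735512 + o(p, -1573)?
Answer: -3734540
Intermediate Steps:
p = 972
-3735512 + o(p, -1573) = -3735512 + 972 = -3734540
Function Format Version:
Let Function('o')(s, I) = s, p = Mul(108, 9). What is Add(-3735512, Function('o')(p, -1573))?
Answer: -3734540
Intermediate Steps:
p = 972
Add(-3735512, Function('o')(p, -1573)) = Add(-3735512, 972) = -3734540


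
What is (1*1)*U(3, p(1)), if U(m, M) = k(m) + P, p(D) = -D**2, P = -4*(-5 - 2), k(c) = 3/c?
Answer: 29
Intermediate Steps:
P = 28 (P = -4*(-7) = 28)
U(m, M) = 28 + 3/m (U(m, M) = 3/m + 28 = 28 + 3/m)
(1*1)*U(3, p(1)) = (1*1)*(28 + 3/3) = 1*(28 + 3*(1/3)) = 1*(28 + 1) = 1*29 = 29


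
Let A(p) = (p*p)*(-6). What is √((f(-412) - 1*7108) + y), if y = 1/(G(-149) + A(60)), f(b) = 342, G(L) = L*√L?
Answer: √((146145601 + 1008134*I*√149)/(-21600 - 149*I*√149)) ≈ 0.e-8 + 82.256*I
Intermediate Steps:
G(L) = L^(3/2)
A(p) = -6*p² (A(p) = p²*(-6) = -6*p²)
y = 1/(-21600 - 149*I*√149) (y = 1/((-149)^(3/2) - 6*60²) = 1/(-149*I*√149 - 6*3600) = 1/(-149*I*√149 - 21600) = 1/(-21600 - 149*I*√149) ≈ -4.597e-5 + 3.8708e-6*I)
√((f(-412) - 1*7108) + y) = √((342 - 1*7108) + I/(-21600*I + 149*√149)) = √((342 - 7108) + I/(-21600*I + 149*√149)) = √(-6766 + I/(-21600*I + 149*√149))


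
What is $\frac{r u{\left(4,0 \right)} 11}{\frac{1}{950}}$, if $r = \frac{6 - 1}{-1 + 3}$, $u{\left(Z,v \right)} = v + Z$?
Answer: $104500$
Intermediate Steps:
$u{\left(Z,v \right)} = Z + v$
$r = \frac{5}{2} \approx 2.5$
$\frac{r u{\left(4,0 \right)} 11}{\frac{1}{950}} = \frac{\frac{5 \left(4 + 0\right)}{2} \cdot 11}{\frac{1}{950}} = \frac{5}{2} \cdot 4 \cdot 11 \frac{1}{\frac{1}{950}} = 10 \cdot 11 \cdot 950 = 110 \cdot 950 = 104500$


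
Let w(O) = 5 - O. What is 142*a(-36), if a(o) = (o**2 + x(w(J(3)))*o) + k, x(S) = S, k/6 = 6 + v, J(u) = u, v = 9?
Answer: 186588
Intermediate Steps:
k = 90 (k = 6*(6 + 9) = 6*15 = 90)
a(o) = 90 + o**2 + 2*o (a(o) = (o**2 + (5 - 1*3)*o) + 90 = (o**2 + (5 - 3)*o) + 90 = (o**2 + 2*o) + 90 = 90 + o**2 + 2*o)
142*a(-36) = 142*(90 + (-36)**2 + 2*(-36)) = 142*(90 + 1296 - 72) = 142*1314 = 186588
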